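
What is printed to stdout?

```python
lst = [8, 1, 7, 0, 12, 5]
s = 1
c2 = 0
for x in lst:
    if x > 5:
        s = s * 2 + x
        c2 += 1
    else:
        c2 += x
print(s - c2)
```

57

x=8: >5, s = 1*2+8 = 10; c2=1
x=1: not >5; c2=2
x=7: >5, s = 10*2+7 = 27; c2=3
x=0: not >5; c2=3
x=12: >5, s = 27*2+12 = 66; c2=4
x=5: not >5; c2=9
s-c2 = 66-9 = 57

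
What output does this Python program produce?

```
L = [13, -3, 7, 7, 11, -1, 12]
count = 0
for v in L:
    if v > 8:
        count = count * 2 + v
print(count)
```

v=13: >8, count = 0*2+13 = 13
v=-3: not >8
v=7: not >8
v=7: not >8
v=11: >8, count = 13*2+11 = 37
v=-1: not >8
v=12: >8, count = 37*2+12 = 86

86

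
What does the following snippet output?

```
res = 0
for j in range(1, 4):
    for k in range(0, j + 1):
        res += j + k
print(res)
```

j=1,k=0: res = 0+1 = 1
j=1,k=1: res = 1+2 = 3
j=2,k=0: res = 3+2 = 5
j=2,k=1: res = 5+3 = 8
j=2,k=2: res = 8+4 = 12
j=3,k=0: res = 12+3 = 15
j=3,k=1: res = 15+4 = 19
j=3,k=2: res = 19+5 = 24
j=3,k=3: res = 24+6 = 30

30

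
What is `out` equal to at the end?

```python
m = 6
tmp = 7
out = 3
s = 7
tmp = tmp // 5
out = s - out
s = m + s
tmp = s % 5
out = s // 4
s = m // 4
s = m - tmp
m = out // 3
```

tmp = 7//5 = 1
out = 7-3 = 4
s = 6+7 = 13
tmp = 13%5 = 3
out = 13//4 = 3
s = 6//4 = 1
s = 6-3 = 3
m = 3//3 = 1

3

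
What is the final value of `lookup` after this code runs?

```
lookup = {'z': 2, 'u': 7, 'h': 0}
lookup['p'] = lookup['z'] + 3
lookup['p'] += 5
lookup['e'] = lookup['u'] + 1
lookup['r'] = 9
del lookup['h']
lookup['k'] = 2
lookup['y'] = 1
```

lookup['p'] = lookup['z']+3 = 5 → {'z': 2, 'u': 7, 'h': 0, 'p': 5}
lookup['p'] = 5+5 = 10 → {'z': 2, 'u': 7, 'h': 0, 'p': 10}
lookup['e'] = lookup['u']+1 = 8 → {'z': 2, 'u': 7, 'h': 0, 'p': 10, 'e': 8}
lookup['r'] = 9 → {'z': 2, 'u': 7, 'h': 0, 'p': 10, 'e': 8, 'r': 9}
del 'h' → {'z': 2, 'u': 7, 'p': 10, 'e': 8, 'r': 9}
lookup['k'] = 2 → {'z': 2, 'u': 7, 'p': 10, 'e': 8, 'r': 9, 'k': 2}
lookup['y'] = 1 → {'z': 2, 'u': 7, 'p': 10, 'e': 8, 'r': 9, 'k': 2, 'y': 1}

{'z': 2, 'u': 7, 'p': 10, 'e': 8, 'r': 9, 'k': 2, 'y': 1}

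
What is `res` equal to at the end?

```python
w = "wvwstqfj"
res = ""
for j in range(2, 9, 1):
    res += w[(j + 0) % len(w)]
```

'wstqfjw'

j=2: add w[2]='w' → 'w'
j=3: add w[3]='s' → 'ws'
j=4: add w[4]='t' → 'wst'
j=5: add w[5]='q' → 'wstq'
j=6: add w[6]='f' → 'wstqf'
j=7: add w[7]='j' → 'wstqfj'
j=8: add w[0]='w' → 'wstqfjw'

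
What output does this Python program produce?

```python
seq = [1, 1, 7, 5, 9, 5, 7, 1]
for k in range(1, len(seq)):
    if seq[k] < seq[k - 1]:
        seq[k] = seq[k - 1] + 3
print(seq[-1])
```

22

k=1: 1>=1, unchanged → [1, 1, 7, 5, 9, 5, 7, 1]
k=2: 7>=1, unchanged → [1, 1, 7, 5, 9, 5, 7, 1]
k=3: 5<7, seq[3] = 7+3 = 10 → [1, 1, 7, 10, 9, 5, 7, 1]
k=4: 9<10, seq[4] = 10+3 = 13 → [1, 1, 7, 10, 13, 5, 7, 1]
k=5: 5<13, seq[5] = 13+3 = 16 → [1, 1, 7, 10, 13, 16, 7, 1]
k=6: 7<16, seq[6] = 16+3 = 19 → [1, 1, 7, 10, 13, 16, 19, 1]
k=7: 1<19, seq[7] = 19+3 = 22 → [1, 1, 7, 10, 13, 16, 19, 22]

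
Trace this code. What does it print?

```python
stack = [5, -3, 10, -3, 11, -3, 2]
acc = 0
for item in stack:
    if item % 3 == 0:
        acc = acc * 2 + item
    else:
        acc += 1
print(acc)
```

item=5: not %3==0, acc = 0+1 = 1
item=-3: %3==0, acc = 1*2+(-3) = -1
item=10: not %3==0, acc = (-1)+1 = 0
item=-3: %3==0, acc = 0*2+(-3) = -3
item=11: not %3==0, acc = (-3)+1 = -2
item=-3: %3==0, acc = (-2)*2+(-3) = -7
item=2: not %3==0, acc = (-7)+1 = -6

-6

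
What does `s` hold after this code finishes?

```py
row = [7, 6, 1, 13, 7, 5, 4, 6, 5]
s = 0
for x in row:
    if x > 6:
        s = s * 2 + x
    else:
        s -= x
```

x=7: >6, s = 0*2+7 = 7
x=6: not >6, s = 7-6 = 1
x=1: not >6, s = 1-1 = 0
x=13: >6, s = 0*2+13 = 13
x=7: >6, s = 13*2+7 = 33
x=5: not >6, s = 33-5 = 28
x=4: not >6, s = 28-4 = 24
x=6: not >6, s = 24-6 = 18
x=5: not >6, s = 18-5 = 13

13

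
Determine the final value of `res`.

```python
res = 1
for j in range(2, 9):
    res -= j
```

j=2: res = 1-2 = -1
j=3: res = (-1)-3 = -4
j=4: res = (-4)-4 = -8
j=5: res = (-8)-5 = -13
j=6: res = (-13)-6 = -19
j=7: res = (-19)-7 = -26
j=8: res = (-26)-8 = -34

-34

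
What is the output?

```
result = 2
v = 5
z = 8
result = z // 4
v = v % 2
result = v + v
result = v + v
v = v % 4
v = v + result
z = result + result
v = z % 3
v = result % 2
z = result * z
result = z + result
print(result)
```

result = 8//4 = 2
v = 5%2 = 1
result = 1+1 = 2
result = 1+1 = 2
v = 1%4 = 1
v = 1+2 = 3
z = 2+2 = 4
v = 4%3 = 1
v = 2%2 = 0
z = 2*4 = 8
result = 8+2 = 10

10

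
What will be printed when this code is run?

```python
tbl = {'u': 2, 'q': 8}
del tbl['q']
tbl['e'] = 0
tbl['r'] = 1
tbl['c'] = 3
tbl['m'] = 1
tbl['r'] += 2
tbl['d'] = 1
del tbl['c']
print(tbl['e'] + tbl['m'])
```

1

del 'q' → {'u': 2}
tbl['e'] = 0 → {'u': 2, 'e': 0}
tbl['r'] = 1 → {'u': 2, 'e': 0, 'r': 1}
tbl['c'] = 3 → {'u': 2, 'e': 0, 'r': 1, 'c': 3}
tbl['m'] = 1 → {'u': 2, 'e': 0, 'r': 1, 'c': 3, 'm': 1}
tbl['r'] = 1+2 = 3 → {'u': 2, 'e': 0, 'r': 3, 'c': 3, 'm': 1}
tbl['d'] = 1 → {'u': 2, 'e': 0, 'r': 3, 'c': 3, 'm': 1, 'd': 1}
del 'c' → {'u': 2, 'e': 0, 'r': 3, 'm': 1, 'd': 1}
tbl['e']+tbl['m'] = 0+1 = 1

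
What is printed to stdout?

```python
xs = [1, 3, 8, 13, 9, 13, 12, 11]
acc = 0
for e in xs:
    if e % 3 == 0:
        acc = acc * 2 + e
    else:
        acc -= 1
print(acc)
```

e=1: not %3==0, acc = 0-1 = -1
e=3: %3==0, acc = (-1)*2+3 = 1
e=8: not %3==0, acc = 1-1 = 0
e=13: not %3==0, acc = 0-1 = -1
e=9: %3==0, acc = (-1)*2+9 = 7
e=13: not %3==0, acc = 7-1 = 6
e=12: %3==0, acc = 6*2+12 = 24
e=11: not %3==0, acc = 24-1 = 23

23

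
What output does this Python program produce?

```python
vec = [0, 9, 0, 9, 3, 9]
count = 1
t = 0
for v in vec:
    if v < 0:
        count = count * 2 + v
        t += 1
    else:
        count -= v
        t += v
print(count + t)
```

v=0: not <0, count = 1-0 = 1; t=0
v=9: not <0, count = 1-9 = -8; t=9
v=0: not <0, count = (-8)-0 = -8; t=9
v=9: not <0, count = (-8)-9 = -17; t=18
v=3: not <0, count = (-17)-3 = -20; t=21
v=9: not <0, count = (-20)-9 = -29; t=30
count+t = (-29)+30 = 1

1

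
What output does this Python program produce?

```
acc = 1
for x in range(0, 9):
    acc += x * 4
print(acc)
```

x=0: acc = 1+0*4 = 1
x=1: acc = 1+1*4 = 5
x=2: acc = 5+2*4 = 13
x=3: acc = 13+3*4 = 25
x=4: acc = 25+4*4 = 41
x=5: acc = 41+5*4 = 61
x=6: acc = 61+6*4 = 85
x=7: acc = 85+7*4 = 113
x=8: acc = 113+8*4 = 145

145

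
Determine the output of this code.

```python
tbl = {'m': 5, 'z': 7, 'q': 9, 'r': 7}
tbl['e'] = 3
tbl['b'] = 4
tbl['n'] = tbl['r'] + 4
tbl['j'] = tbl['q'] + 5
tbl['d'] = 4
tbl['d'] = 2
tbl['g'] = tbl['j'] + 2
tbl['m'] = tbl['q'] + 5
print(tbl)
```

tbl['e'] = 3 → {'m': 5, 'z': 7, 'q': 9, 'r': 7, 'e': 3}
tbl['b'] = 4 → {'m': 5, 'z': 7, 'q': 9, 'r': 7, 'e': 3, 'b': 4}
tbl['n'] = tbl['r']+4 = 11 → {'m': 5, 'z': 7, 'q': 9, 'r': 7, 'e': 3, 'b': 4, 'n': 11}
tbl['j'] = tbl['q']+5 = 14 → {'m': 5, 'z': 7, 'q': 9, 'r': 7, 'e': 3, 'b': 4, 'n': 11, 'j': 14}
tbl['d'] = 4 → {'m': 5, 'z': 7, 'q': 9, 'r': 7, 'e': 3, 'b': 4, 'n': 11, 'j': 14, 'd': 4}
tbl['d'] = 2 → {'m': 5, 'z': 7, 'q': 9, 'r': 7, 'e': 3, 'b': 4, 'n': 11, 'j': 14, 'd': 2}
tbl['g'] = tbl['j']+2 = 16 → {'m': 5, 'z': 7, 'q': 9, 'r': 7, 'e': 3, 'b': 4, 'n': 11, 'j': 14, 'd': 2, 'g': 16}
tbl['m'] = tbl['q']+5 = 14 → {'m': 14, 'z': 7, 'q': 9, 'r': 7, 'e': 3, 'b': 4, 'n': 11, 'j': 14, 'd': 2, 'g': 16}

{'m': 14, 'z': 7, 'q': 9, 'r': 7, 'e': 3, 'b': 4, 'n': 11, 'j': 14, 'd': 2, 'g': 16}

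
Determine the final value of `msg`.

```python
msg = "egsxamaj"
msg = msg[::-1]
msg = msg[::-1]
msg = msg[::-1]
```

'jamaxsge'

reverse → 'jamaxsge'
reverse → 'egsxamaj'
reverse → 'jamaxsge'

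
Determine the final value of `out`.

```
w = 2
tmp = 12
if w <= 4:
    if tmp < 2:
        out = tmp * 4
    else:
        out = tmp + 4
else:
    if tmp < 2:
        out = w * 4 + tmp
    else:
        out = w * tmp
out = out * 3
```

48

w=2, tmp=12
w <= 4 is True; tmp < 2 is False
→ out = tmp + 4 = 16
out = 16*3 = 48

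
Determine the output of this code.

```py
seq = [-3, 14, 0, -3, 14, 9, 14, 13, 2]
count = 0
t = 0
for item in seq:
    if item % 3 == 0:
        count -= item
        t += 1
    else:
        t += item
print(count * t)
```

-183

item=-3: %3==0, count = 0-(-3) = 3; t=1
item=14: not %3==0; t=15
item=0: %3==0, count = 3-0 = 3; t=16
item=-3: %3==0, count = 3-(-3) = 6; t=17
item=14: not %3==0; t=31
item=9: %3==0, count = 6-9 = -3; t=32
item=14: not %3==0; t=46
item=13: not %3==0; t=59
item=2: not %3==0; t=61
count*t = (-3)*61 = -183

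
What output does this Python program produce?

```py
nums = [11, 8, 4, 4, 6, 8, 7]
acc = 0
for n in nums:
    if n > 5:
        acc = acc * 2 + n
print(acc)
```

287

n=11: >5, acc = 0*2+11 = 11
n=8: >5, acc = 11*2+8 = 30
n=4: not >5
n=4: not >5
n=6: >5, acc = 30*2+6 = 66
n=8: >5, acc = 66*2+8 = 140
n=7: >5, acc = 140*2+7 = 287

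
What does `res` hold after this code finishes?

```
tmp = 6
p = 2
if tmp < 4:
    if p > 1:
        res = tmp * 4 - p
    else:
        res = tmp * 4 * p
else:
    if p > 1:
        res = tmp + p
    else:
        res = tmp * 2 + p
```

tmp=6, p=2
tmp < 4 is False; p > 1 is True
→ res = tmp + p = 8

8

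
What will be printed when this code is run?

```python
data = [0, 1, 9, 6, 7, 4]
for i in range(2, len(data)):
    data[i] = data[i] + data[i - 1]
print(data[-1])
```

i=2: data[2] = 9+1 = 10 → [0, 1, 10, 6, 7, 4]
i=3: data[3] = 6+10 = 16 → [0, 1, 10, 16, 7, 4]
i=4: data[4] = 7+16 = 23 → [0, 1, 10, 16, 23, 4]
i=5: data[5] = 4+23 = 27 → [0, 1, 10, 16, 23, 27]

27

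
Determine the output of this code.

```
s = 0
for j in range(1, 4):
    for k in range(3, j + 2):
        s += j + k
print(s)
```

18

j=2,k=3: s = 0+5 = 5
j=3,k=3: s = 5+6 = 11
j=3,k=4: s = 11+7 = 18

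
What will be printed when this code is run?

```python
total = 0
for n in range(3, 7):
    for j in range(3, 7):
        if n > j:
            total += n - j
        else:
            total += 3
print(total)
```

n=3,j=3: not 3>3, total = 0+3 = 3
n=3,j=4: not 3>4, total = 3+3 = 6
n=3,j=5: not 3>5, total = 6+3 = 9
n=3,j=6: not 3>6, total = 9+3 = 12
n=4,j=3: 4>3, total = 12+1 = 13
n=4,j=4: not 4>4, total = 13+3 = 16
n=4,j=5: not 4>5, total = 16+3 = 19
n=4,j=6: not 4>6, total = 19+3 = 22
n=5,j=3: 5>3, total = 22+2 = 24
n=5,j=4: 5>4, total = 24+1 = 25
n=5,j=5: not 5>5, total = 25+3 = 28
n=5,j=6: not 5>6, total = 28+3 = 31
n=6,j=3: 6>3, total = 31+3 = 34
n=6,j=4: 6>4, total = 34+2 = 36
n=6,j=5: 6>5, total = 36+1 = 37
n=6,j=6: not 6>6, total = 37+3 = 40

40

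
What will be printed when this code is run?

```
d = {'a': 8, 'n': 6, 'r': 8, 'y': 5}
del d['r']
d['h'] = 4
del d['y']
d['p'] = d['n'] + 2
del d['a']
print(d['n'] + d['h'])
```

10

del 'r' → {'a': 8, 'n': 6, 'y': 5}
d['h'] = 4 → {'a': 8, 'n': 6, 'y': 5, 'h': 4}
del 'y' → {'a': 8, 'n': 6, 'h': 4}
d['p'] = d['n']+2 = 8 → {'a': 8, 'n': 6, 'h': 4, 'p': 8}
del 'a' → {'n': 6, 'h': 4, 'p': 8}
d['n']+d['h'] = 6+4 = 10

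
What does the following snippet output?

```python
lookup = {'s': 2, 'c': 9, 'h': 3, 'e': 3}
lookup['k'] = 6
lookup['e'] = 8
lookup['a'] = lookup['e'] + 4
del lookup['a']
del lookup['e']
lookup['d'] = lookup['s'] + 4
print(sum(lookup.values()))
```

26

lookup['k'] = 6 → {'s': 2, 'c': 9, 'h': 3, 'e': 3, 'k': 6}
lookup['e'] = 8 → {'s': 2, 'c': 9, 'h': 3, 'e': 8, 'k': 6}
lookup['a'] = lookup['e']+4 = 12 → {'s': 2, 'c': 9, 'h': 3, 'e': 8, 'k': 6, 'a': 12}
del 'a' → {'s': 2, 'c': 9, 'h': 3, 'e': 8, 'k': 6}
del 'e' → {'s': 2, 'c': 9, 'h': 3, 'k': 6}
lookup['d'] = lookup['s']+4 = 6 → {'s': 2, 'c': 9, 'h': 3, 'k': 6, 'd': 6}
sum of values = 26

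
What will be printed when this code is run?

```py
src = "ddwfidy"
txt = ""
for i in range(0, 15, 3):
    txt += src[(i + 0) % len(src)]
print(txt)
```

i=0: add src[0]='d' → 'd'
i=3: add src[3]='f' → 'df'
i=6: add src[6]='y' → 'dfy'
i=9: add src[2]='w' → 'dfyw'
i=12: add src[5]='d' → 'dfywd'

dfywd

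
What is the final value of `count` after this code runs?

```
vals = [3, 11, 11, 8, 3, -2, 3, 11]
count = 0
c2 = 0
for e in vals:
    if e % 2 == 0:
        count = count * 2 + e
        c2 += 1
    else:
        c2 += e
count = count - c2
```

-30

e=3: not even; c2=3
e=11: not even; c2=14
e=11: not even; c2=25
e=8: even, count = 0*2+8 = 8; c2=26
e=3: not even; c2=29
e=-2: even, count = 8*2+(-2) = 14; c2=30
e=3: not even; c2=33
e=11: not even; c2=44
count-c2 = 14-44 = -30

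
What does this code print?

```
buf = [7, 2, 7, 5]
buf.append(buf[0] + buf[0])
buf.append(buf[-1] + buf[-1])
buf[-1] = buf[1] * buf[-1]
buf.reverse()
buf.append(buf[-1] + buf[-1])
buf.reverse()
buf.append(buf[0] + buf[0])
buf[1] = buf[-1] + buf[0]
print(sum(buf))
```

append buf[0]+buf[0] = 7+7 = 14 → [7, 2, 7, 5, 14]
append buf[-1]+buf[-1] = 14+14 = 28 → [7, 2, 7, 5, 14, 28]
buf[-1] = buf[1]*buf[-1] = 2*28 = 56 → [7, 2, 7, 5, 14, 56]
reverse → [56, 14, 5, 7, 2, 7]
append buf[-1]+buf[-1] = 7+7 = 14 → [56, 14, 5, 7, 2, 7, 14]
reverse → [14, 7, 2, 7, 5, 14, 56]
append buf[0]+buf[0] = 14+14 = 28 → [14, 7, 2, 7, 5, 14, 56, 28]
buf[1] = buf[-1]+buf[0] = 28+14 = 42 → [14, 42, 2, 7, 5, 14, 56, 28]
sum = 168

168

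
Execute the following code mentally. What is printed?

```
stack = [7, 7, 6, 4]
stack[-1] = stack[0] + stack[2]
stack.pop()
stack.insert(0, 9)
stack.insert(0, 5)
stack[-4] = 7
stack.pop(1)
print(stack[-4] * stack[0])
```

stack[-1] = stack[0]+stack[2] = 7+6 = 13 → [7, 7, 6, 13]
pop() removes 13 → [7, 7, 6]
insert 9 at 0 → [9, 7, 7, 6]
insert 5 at 0 → [5, 9, 7, 7, 6]
stack[-4] = 7 → [5, 7, 7, 7, 6]
pop(1) removes 7 → [5, 7, 7, 6]
stack[-4]*stack[0] = 5*5 = 25

25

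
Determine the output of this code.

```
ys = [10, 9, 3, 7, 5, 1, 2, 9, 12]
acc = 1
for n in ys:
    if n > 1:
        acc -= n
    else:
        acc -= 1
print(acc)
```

-57

n=10: >1, acc = 1-10 = -9
n=9: >1, acc = (-9)-9 = -18
n=3: >1, acc = (-18)-3 = -21
n=7: >1, acc = (-21)-7 = -28
n=5: >1, acc = (-28)-5 = -33
n=1: not >1, acc = (-33)-1 = -34
n=2: >1, acc = (-34)-2 = -36
n=9: >1, acc = (-36)-9 = -45
n=12: >1, acc = (-45)-12 = -57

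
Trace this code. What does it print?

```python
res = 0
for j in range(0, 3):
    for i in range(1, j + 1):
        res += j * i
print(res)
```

j=1,i=1: res = 0+1 = 1
j=2,i=1: res = 1+2 = 3
j=2,i=2: res = 3+4 = 7

7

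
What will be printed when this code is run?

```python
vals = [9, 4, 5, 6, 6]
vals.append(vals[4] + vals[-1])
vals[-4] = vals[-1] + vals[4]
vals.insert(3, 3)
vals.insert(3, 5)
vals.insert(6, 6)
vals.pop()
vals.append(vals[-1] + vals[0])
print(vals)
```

append vals[4]+vals[-1] = 6+6 = 12 → [9, 4, 5, 6, 6, 12]
vals[-4] = vals[-1]+vals[4] = 12+6 = 18 → [9, 4, 18, 6, 6, 12]
insert 3 at 3 → [9, 4, 18, 3, 6, 6, 12]
insert 5 at 3 → [9, 4, 18, 5, 3, 6, 6, 12]
insert 6 at 6 → [9, 4, 18, 5, 3, 6, 6, 6, 12]
pop() removes 12 → [9, 4, 18, 5, 3, 6, 6, 6]
append vals[-1]+vals[0] = 6+9 = 15 → [9, 4, 18, 5, 3, 6, 6, 6, 15]

[9, 4, 18, 5, 3, 6, 6, 6, 15]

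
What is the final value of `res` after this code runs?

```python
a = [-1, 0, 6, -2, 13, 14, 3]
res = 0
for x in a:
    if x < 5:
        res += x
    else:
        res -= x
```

x=-1: <5, res = 0+(-1) = -1
x=0: <5, res = (-1)+0 = -1
x=6: not <5, res = (-1)-6 = -7
x=-2: <5, res = (-7)+(-2) = -9
x=13: not <5, res = (-9)-13 = -22
x=14: not <5, res = (-22)-14 = -36
x=3: <5, res = (-36)+3 = -33

-33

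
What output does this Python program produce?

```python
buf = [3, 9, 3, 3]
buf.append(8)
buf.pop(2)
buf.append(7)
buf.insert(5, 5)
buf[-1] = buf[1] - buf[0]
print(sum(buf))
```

append 8 → [3, 9, 3, 3, 8]
pop(2) removes 3 → [3, 9, 3, 8]
append 7 → [3, 9, 3, 8, 7]
insert 5 at 5 → [3, 9, 3, 8, 7, 5]
buf[-1] = buf[1]-buf[0] = 9-3 = 6 → [3, 9, 3, 8, 7, 6]
sum = 36

36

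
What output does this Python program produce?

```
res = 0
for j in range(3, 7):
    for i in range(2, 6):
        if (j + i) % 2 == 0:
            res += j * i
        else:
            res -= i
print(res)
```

96

j=3,i=2: odd sum, res = 0-2 = -2
j=3,i=3: even sum, res = (-2)+9 = 7
j=3,i=4: odd sum, res = 7-4 = 3
j=3,i=5: even sum, res = 3+15 = 18
j=4,i=2: even sum, res = 18+8 = 26
j=4,i=3: odd sum, res = 26-3 = 23
j=4,i=4: even sum, res = 23+16 = 39
j=4,i=5: odd sum, res = 39-5 = 34
j=5,i=2: odd sum, res = 34-2 = 32
j=5,i=3: even sum, res = 32+15 = 47
j=5,i=4: odd sum, res = 47-4 = 43
j=5,i=5: even sum, res = 43+25 = 68
j=6,i=2: even sum, res = 68+12 = 80
j=6,i=3: odd sum, res = 80-3 = 77
j=6,i=4: even sum, res = 77+24 = 101
j=6,i=5: odd sum, res = 101-5 = 96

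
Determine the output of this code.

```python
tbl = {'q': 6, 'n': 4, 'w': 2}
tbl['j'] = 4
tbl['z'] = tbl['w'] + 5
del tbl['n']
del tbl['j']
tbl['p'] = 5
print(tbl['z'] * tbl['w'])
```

14

tbl['j'] = 4 → {'q': 6, 'n': 4, 'w': 2, 'j': 4}
tbl['z'] = tbl['w']+5 = 7 → {'q': 6, 'n': 4, 'w': 2, 'j': 4, 'z': 7}
del 'n' → {'q': 6, 'w': 2, 'j': 4, 'z': 7}
del 'j' → {'q': 6, 'w': 2, 'z': 7}
tbl['p'] = 5 → {'q': 6, 'w': 2, 'z': 7, 'p': 5}
tbl['z']*tbl['w'] = 7*2 = 14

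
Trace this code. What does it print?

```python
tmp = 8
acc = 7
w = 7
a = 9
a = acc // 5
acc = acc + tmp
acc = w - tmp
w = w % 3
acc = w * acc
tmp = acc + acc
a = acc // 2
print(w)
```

1

a = 7//5 = 1
acc = 7+8 = 15
acc = 7-8 = -1
w = 7%3 = 1
acc = 1*(-1) = -1
tmp = (-1)+(-1) = -2
a = (-1)//2 = -1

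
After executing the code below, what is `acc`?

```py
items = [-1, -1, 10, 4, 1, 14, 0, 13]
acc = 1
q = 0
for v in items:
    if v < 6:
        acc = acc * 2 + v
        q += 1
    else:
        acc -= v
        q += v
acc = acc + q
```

v=-1: <6, acc = 1*2+(-1) = 1; q=1
v=-1: <6, acc = 1*2+(-1) = 1; q=2
v=10: not <6, acc = 1-10 = -9; q=12
v=4: <6, acc = (-9)*2+4 = -14; q=13
v=1: <6, acc = (-14)*2+1 = -27; q=14
v=14: not <6, acc = (-27)-14 = -41; q=28
v=0: <6, acc = (-41)*2+0 = -82; q=29
v=13: not <6, acc = (-82)-13 = -95; q=42
acc+q = (-95)+42 = -53

-53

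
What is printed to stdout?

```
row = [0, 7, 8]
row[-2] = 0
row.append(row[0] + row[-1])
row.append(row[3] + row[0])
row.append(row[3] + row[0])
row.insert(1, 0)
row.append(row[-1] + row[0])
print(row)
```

row[-2] = 0 → [0, 0, 8]
append row[0]+row[-1] = 0+8 = 8 → [0, 0, 8, 8]
append row[3]+row[0] = 8+0 = 8 → [0, 0, 8, 8, 8]
append row[3]+row[0] = 8+0 = 8 → [0, 0, 8, 8, 8, 8]
insert 0 at 1 → [0, 0, 0, 8, 8, 8, 8]
append row[-1]+row[0] = 8+0 = 8 → [0, 0, 0, 8, 8, 8, 8, 8]

[0, 0, 0, 8, 8, 8, 8, 8]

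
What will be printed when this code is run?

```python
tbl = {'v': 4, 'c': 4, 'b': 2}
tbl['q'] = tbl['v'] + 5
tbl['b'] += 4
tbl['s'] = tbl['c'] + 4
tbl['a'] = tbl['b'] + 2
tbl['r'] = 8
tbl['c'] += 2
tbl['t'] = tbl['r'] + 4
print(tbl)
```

tbl['q'] = tbl['v']+5 = 9 → {'v': 4, 'c': 4, 'b': 2, 'q': 9}
tbl['b'] = 2+4 = 6 → {'v': 4, 'c': 4, 'b': 6, 'q': 9}
tbl['s'] = tbl['c']+4 = 8 → {'v': 4, 'c': 4, 'b': 6, 'q': 9, 's': 8}
tbl['a'] = tbl['b']+2 = 8 → {'v': 4, 'c': 4, 'b': 6, 'q': 9, 's': 8, 'a': 8}
tbl['r'] = 8 → {'v': 4, 'c': 4, 'b': 6, 'q': 9, 's': 8, 'a': 8, 'r': 8}
tbl['c'] = 4+2 = 6 → {'v': 4, 'c': 6, 'b': 6, 'q': 9, 's': 8, 'a': 8, 'r': 8}
tbl['t'] = tbl['r']+4 = 12 → {'v': 4, 'c': 6, 'b': 6, 'q': 9, 's': 8, 'a': 8, 'r': 8, 't': 12}

{'v': 4, 'c': 6, 'b': 6, 'q': 9, 's': 8, 'a': 8, 'r': 8, 't': 12}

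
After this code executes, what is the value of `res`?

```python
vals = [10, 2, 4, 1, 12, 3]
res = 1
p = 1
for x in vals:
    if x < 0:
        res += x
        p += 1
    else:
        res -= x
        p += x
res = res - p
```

x=10: not <0, res = 1-10 = -9; p=11
x=2: not <0, res = (-9)-2 = -11; p=13
x=4: not <0, res = (-11)-4 = -15; p=17
x=1: not <0, res = (-15)-1 = -16; p=18
x=12: not <0, res = (-16)-12 = -28; p=30
x=3: not <0, res = (-28)-3 = -31; p=33
res-p = (-31)-33 = -64

-64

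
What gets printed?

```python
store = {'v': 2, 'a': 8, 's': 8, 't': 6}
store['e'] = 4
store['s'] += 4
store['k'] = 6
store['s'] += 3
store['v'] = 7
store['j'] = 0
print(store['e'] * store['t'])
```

store['e'] = 4 → {'v': 2, 'a': 8, 's': 8, 't': 6, 'e': 4}
store['s'] = 8+4 = 12 → {'v': 2, 'a': 8, 's': 12, 't': 6, 'e': 4}
store['k'] = 6 → {'v': 2, 'a': 8, 's': 12, 't': 6, 'e': 4, 'k': 6}
store['s'] = 12+3 = 15 → {'v': 2, 'a': 8, 's': 15, 't': 6, 'e': 4, 'k': 6}
store['v'] = 7 → {'v': 7, 'a': 8, 's': 15, 't': 6, 'e': 4, 'k': 6}
store['j'] = 0 → {'v': 7, 'a': 8, 's': 15, 't': 6, 'e': 4, 'k': 6, 'j': 0}
store['e']*store['t'] = 4*6 = 24

24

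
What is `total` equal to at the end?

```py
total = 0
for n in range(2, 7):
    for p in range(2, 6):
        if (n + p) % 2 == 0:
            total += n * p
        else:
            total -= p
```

100

n=2,p=2: even sum, total = 0+4 = 4
n=2,p=3: odd sum, total = 4-3 = 1
n=2,p=4: even sum, total = 1+8 = 9
n=2,p=5: odd sum, total = 9-5 = 4
n=3,p=2: odd sum, total = 4-2 = 2
n=3,p=3: even sum, total = 2+9 = 11
n=3,p=4: odd sum, total = 11-4 = 7
n=3,p=5: even sum, total = 7+15 = 22
n=4,p=2: even sum, total = 22+8 = 30
n=4,p=3: odd sum, total = 30-3 = 27
n=4,p=4: even sum, total = 27+16 = 43
n=4,p=5: odd sum, total = 43-5 = 38
n=5,p=2: odd sum, total = 38-2 = 36
n=5,p=3: even sum, total = 36+15 = 51
n=5,p=4: odd sum, total = 51-4 = 47
n=5,p=5: even sum, total = 47+25 = 72
n=6,p=2: even sum, total = 72+12 = 84
n=6,p=3: odd sum, total = 84-3 = 81
n=6,p=4: even sum, total = 81+24 = 105
n=6,p=5: odd sum, total = 105-5 = 100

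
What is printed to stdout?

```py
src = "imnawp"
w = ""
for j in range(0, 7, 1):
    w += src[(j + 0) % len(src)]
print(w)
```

imnawpi

j=0: add src[0]='i' → 'i'
j=1: add src[1]='m' → 'im'
j=2: add src[2]='n' → 'imn'
j=3: add src[3]='a' → 'imna'
j=4: add src[4]='w' → 'imnaw'
j=5: add src[5]='p' → 'imnawp'
j=6: add src[0]='i' → 'imnawpi'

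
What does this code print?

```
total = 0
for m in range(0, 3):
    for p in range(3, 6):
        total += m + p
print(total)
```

45

m=0,p=3: total = 0+3 = 3
m=0,p=4: total = 3+4 = 7
m=0,p=5: total = 7+5 = 12
m=1,p=3: total = 12+4 = 16
m=1,p=4: total = 16+5 = 21
m=1,p=5: total = 21+6 = 27
m=2,p=3: total = 27+5 = 32
m=2,p=4: total = 32+6 = 38
m=2,p=5: total = 38+7 = 45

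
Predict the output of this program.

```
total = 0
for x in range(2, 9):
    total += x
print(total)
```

x=2: total = 0+2 = 2
x=3: total = 2+3 = 5
x=4: total = 5+4 = 9
x=5: total = 9+5 = 14
x=6: total = 14+6 = 20
x=7: total = 20+7 = 27
x=8: total = 27+8 = 35

35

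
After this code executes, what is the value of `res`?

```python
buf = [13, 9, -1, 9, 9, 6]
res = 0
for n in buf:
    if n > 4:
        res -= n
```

n=13: >4, res = 0-13 = -13
n=9: >4, res = (-13)-9 = -22
n=-1: not >4
n=9: >4, res = (-22)-9 = -31
n=9: >4, res = (-31)-9 = -40
n=6: >4, res = (-40)-6 = -46

-46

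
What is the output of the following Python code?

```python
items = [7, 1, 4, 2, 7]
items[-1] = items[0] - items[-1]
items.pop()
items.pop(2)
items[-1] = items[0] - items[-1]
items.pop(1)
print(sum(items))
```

items[-1] = items[0]-items[-1] = 7-7 = 0 → [7, 1, 4, 2, 0]
pop() removes 0 → [7, 1, 4, 2]
pop(2) removes 4 → [7, 1, 2]
items[-1] = items[0]-items[-1] = 7-2 = 5 → [7, 1, 5]
pop(1) removes 1 → [7, 5]
sum = 12

12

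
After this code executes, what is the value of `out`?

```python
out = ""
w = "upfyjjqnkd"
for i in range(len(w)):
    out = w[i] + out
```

i=0: prepend 'u' → 'u'
i=1: prepend 'p' → 'pu'
i=2: prepend 'f' → 'fpu'
i=3: prepend 'y' → 'yfpu'
i=4: prepend 'j' → 'jyfpu'
i=5: prepend 'j' → 'jjyfpu'
i=6: prepend 'q' → 'qjjyfpu'
i=7: prepend 'n' → 'nqjjyfpu'
i=8: prepend 'k' → 'knqjjyfpu'
i=9: prepend 'd' → 'dknqjjyfpu'

'dknqjjyfpu'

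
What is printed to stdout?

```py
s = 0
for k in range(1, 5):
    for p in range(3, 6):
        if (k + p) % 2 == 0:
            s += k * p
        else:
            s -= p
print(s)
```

32

k=1,p=3: even sum, s = 0+3 = 3
k=1,p=4: odd sum, s = 3-4 = -1
k=1,p=5: even sum, s = (-1)+5 = 4
k=2,p=3: odd sum, s = 4-3 = 1
k=2,p=4: even sum, s = 1+8 = 9
k=2,p=5: odd sum, s = 9-5 = 4
k=3,p=3: even sum, s = 4+9 = 13
k=3,p=4: odd sum, s = 13-4 = 9
k=3,p=5: even sum, s = 9+15 = 24
k=4,p=3: odd sum, s = 24-3 = 21
k=4,p=4: even sum, s = 21+16 = 37
k=4,p=5: odd sum, s = 37-5 = 32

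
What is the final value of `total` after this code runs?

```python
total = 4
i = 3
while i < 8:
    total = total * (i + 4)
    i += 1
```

i=3: total = 4*7 = 28
i=4: total = 28*8 = 224
i=5: total = 224*9 = 2016
i=6: total = 2016*10 = 20160
i=7: total = 20160*11 = 221760

221760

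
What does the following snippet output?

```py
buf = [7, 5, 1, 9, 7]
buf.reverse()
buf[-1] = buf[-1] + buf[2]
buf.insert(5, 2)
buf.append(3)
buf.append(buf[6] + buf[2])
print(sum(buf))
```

reverse → [7, 9, 1, 5, 7]
buf[-1] = buf[-1]+buf[2] = 7+1 = 8 → [7, 9, 1, 5, 8]
insert 2 at 5 → [7, 9, 1, 5, 8, 2]
append 3 → [7, 9, 1, 5, 8, 2, 3]
append buf[6]+buf[2] = 3+1 = 4 → [7, 9, 1, 5, 8, 2, 3, 4]
sum = 39

39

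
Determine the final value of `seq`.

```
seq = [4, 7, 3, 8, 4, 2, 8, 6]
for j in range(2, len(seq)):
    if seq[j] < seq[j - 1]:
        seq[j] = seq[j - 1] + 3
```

[4, 7, 10, 13, 16, 19, 22, 25]

j=2: 3<7, seq[2] = 7+3 = 10 → [4, 7, 10, 8, 4, 2, 8, 6]
j=3: 8<10, seq[3] = 10+3 = 13 → [4, 7, 10, 13, 4, 2, 8, 6]
j=4: 4<13, seq[4] = 13+3 = 16 → [4, 7, 10, 13, 16, 2, 8, 6]
j=5: 2<16, seq[5] = 16+3 = 19 → [4, 7, 10, 13, 16, 19, 8, 6]
j=6: 8<19, seq[6] = 19+3 = 22 → [4, 7, 10, 13, 16, 19, 22, 6]
j=7: 6<22, seq[7] = 22+3 = 25 → [4, 7, 10, 13, 16, 19, 22, 25]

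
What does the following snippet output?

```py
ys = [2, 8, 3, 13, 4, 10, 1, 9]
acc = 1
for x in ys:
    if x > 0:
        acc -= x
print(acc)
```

x=2: >0, acc = 1-2 = -1
x=8: >0, acc = (-1)-8 = -9
x=3: >0, acc = (-9)-3 = -12
x=13: >0, acc = (-12)-13 = -25
x=4: >0, acc = (-25)-4 = -29
x=10: >0, acc = (-29)-10 = -39
x=1: >0, acc = (-39)-1 = -40
x=9: >0, acc = (-40)-9 = -49

-49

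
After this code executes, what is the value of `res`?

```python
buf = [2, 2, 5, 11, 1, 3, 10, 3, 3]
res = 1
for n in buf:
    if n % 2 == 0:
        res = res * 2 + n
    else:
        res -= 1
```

20

n=2: even, res = 1*2+2 = 4
n=2: even, res = 4*2+2 = 10
n=5: not even, res = 10-1 = 9
n=11: not even, res = 9-1 = 8
n=1: not even, res = 8-1 = 7
n=3: not even, res = 7-1 = 6
n=10: even, res = 6*2+10 = 22
n=3: not even, res = 22-1 = 21
n=3: not even, res = 21-1 = 20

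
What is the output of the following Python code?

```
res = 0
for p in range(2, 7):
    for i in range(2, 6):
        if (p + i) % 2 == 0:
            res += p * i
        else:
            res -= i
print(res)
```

100

p=2,i=2: even sum, res = 0+4 = 4
p=2,i=3: odd sum, res = 4-3 = 1
p=2,i=4: even sum, res = 1+8 = 9
p=2,i=5: odd sum, res = 9-5 = 4
p=3,i=2: odd sum, res = 4-2 = 2
p=3,i=3: even sum, res = 2+9 = 11
p=3,i=4: odd sum, res = 11-4 = 7
p=3,i=5: even sum, res = 7+15 = 22
p=4,i=2: even sum, res = 22+8 = 30
p=4,i=3: odd sum, res = 30-3 = 27
p=4,i=4: even sum, res = 27+16 = 43
p=4,i=5: odd sum, res = 43-5 = 38
p=5,i=2: odd sum, res = 38-2 = 36
p=5,i=3: even sum, res = 36+15 = 51
p=5,i=4: odd sum, res = 51-4 = 47
p=5,i=5: even sum, res = 47+25 = 72
p=6,i=2: even sum, res = 72+12 = 84
p=6,i=3: odd sum, res = 84-3 = 81
p=6,i=4: even sum, res = 81+24 = 105
p=6,i=5: odd sum, res = 105-5 = 100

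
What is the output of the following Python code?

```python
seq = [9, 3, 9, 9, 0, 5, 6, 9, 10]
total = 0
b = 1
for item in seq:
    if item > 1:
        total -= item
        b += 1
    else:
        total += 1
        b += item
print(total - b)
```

-68

item=9: >1, total = 0-9 = -9; b=2
item=3: >1, total = (-9)-3 = -12; b=3
item=9: >1, total = (-12)-9 = -21; b=4
item=9: >1, total = (-21)-9 = -30; b=5
item=0: not >1, total = (-30)+1 = -29; b=5
item=5: >1, total = (-29)-5 = -34; b=6
item=6: >1, total = (-34)-6 = -40; b=7
item=9: >1, total = (-40)-9 = -49; b=8
item=10: >1, total = (-49)-10 = -59; b=9
total-b = (-59)-9 = -68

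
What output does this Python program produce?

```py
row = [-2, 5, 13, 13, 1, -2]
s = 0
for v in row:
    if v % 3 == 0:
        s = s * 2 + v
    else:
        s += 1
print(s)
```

6

v=-2: not %3==0, s = 0+1 = 1
v=5: not %3==0, s = 1+1 = 2
v=13: not %3==0, s = 2+1 = 3
v=13: not %3==0, s = 3+1 = 4
v=1: not %3==0, s = 4+1 = 5
v=-2: not %3==0, s = 5+1 = 6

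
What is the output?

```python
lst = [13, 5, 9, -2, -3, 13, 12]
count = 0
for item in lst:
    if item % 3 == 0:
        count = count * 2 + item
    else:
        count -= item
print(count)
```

item=13: not %3==0, count = 0-13 = -13
item=5: not %3==0, count = (-13)-5 = -18
item=9: %3==0, count = (-18)*2+9 = -27
item=-2: not %3==0, count = (-27)-(-2) = -25
item=-3: %3==0, count = (-25)*2+(-3) = -53
item=13: not %3==0, count = (-53)-13 = -66
item=12: %3==0, count = (-66)*2+12 = -120

-120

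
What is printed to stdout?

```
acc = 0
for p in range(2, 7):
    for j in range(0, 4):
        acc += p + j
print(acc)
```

110

p=2,j=0: acc = 0+2 = 2
p=2,j=1: acc = 2+3 = 5
p=2,j=2: acc = 5+4 = 9
p=2,j=3: acc = 9+5 = 14
p=3,j=0: acc = 14+3 = 17
p=3,j=1: acc = 17+4 = 21
p=3,j=2: acc = 21+5 = 26
p=3,j=3: acc = 26+6 = 32
p=4,j=0: acc = 32+4 = 36
p=4,j=1: acc = 36+5 = 41
p=4,j=2: acc = 41+6 = 47
p=4,j=3: acc = 47+7 = 54
p=5,j=0: acc = 54+5 = 59
p=5,j=1: acc = 59+6 = 65
p=5,j=2: acc = 65+7 = 72
p=5,j=3: acc = 72+8 = 80
p=6,j=0: acc = 80+6 = 86
p=6,j=1: acc = 86+7 = 93
p=6,j=2: acc = 93+8 = 101
p=6,j=3: acc = 101+9 = 110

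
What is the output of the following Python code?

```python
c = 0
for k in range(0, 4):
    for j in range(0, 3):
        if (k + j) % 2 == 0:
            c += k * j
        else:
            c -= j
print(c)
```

2

k=0,j=0: even sum, c = 0+0 = 0
k=0,j=1: odd sum, c = 0-1 = -1
k=0,j=2: even sum, c = (-1)+0 = -1
k=1,j=0: odd sum, c = (-1)-0 = -1
k=1,j=1: even sum, c = (-1)+1 = 0
k=1,j=2: odd sum, c = 0-2 = -2
k=2,j=0: even sum, c = (-2)+0 = -2
k=2,j=1: odd sum, c = (-2)-1 = -3
k=2,j=2: even sum, c = (-3)+4 = 1
k=3,j=0: odd sum, c = 1-0 = 1
k=3,j=1: even sum, c = 1+3 = 4
k=3,j=2: odd sum, c = 4-2 = 2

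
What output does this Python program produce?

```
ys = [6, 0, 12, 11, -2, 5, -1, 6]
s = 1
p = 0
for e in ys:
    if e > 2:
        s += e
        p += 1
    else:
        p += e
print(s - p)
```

e=6: >2, s = 1+6 = 7; p=1
e=0: not >2; p=1
e=12: >2, s = 7+12 = 19; p=2
e=11: >2, s = 19+11 = 30; p=3
e=-2: not >2; p=1
e=5: >2, s = 30+5 = 35; p=2
e=-1: not >2; p=1
e=6: >2, s = 35+6 = 41; p=2
s-p = 41-2 = 39

39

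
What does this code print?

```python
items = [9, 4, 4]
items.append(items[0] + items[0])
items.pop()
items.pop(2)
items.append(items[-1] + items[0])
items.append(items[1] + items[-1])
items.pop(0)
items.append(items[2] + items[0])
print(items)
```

[4, 13, 17, 21]

append items[0]+items[0] = 9+9 = 18 → [9, 4, 4, 18]
pop() removes 18 → [9, 4, 4]
pop(2) removes 4 → [9, 4]
append items[-1]+items[0] = 4+9 = 13 → [9, 4, 13]
append items[1]+items[-1] = 4+13 = 17 → [9, 4, 13, 17]
pop(0) removes 9 → [4, 13, 17]
append items[2]+items[0] = 17+4 = 21 → [4, 13, 17, 21]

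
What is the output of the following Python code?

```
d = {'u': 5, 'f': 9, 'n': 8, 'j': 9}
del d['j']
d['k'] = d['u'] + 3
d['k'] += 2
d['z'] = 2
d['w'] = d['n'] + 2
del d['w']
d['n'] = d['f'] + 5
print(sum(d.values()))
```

del 'j' → {'u': 5, 'f': 9, 'n': 8}
d['k'] = d['u']+3 = 8 → {'u': 5, 'f': 9, 'n': 8, 'k': 8}
d['k'] = 8+2 = 10 → {'u': 5, 'f': 9, 'n': 8, 'k': 10}
d['z'] = 2 → {'u': 5, 'f': 9, 'n': 8, 'k': 10, 'z': 2}
d['w'] = d['n']+2 = 10 → {'u': 5, 'f': 9, 'n': 8, 'k': 10, 'z': 2, 'w': 10}
del 'w' → {'u': 5, 'f': 9, 'n': 8, 'k': 10, 'z': 2}
d['n'] = d['f']+5 = 14 → {'u': 5, 'f': 9, 'n': 14, 'k': 10, 'z': 2}
sum of values = 40

40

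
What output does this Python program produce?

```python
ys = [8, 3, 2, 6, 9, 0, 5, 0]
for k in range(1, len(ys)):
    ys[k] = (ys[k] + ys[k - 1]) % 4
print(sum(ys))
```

k=1: ys[1] = (3+8)%4 = 3 → [8, 3, 2, 6, 9, 0, 5, 0]
k=2: ys[2] = (2+3)%4 = 1 → [8, 3, 1, 6, 9, 0, 5, 0]
k=3: ys[3] = (6+1)%4 = 3 → [8, 3, 1, 3, 9, 0, 5, 0]
k=4: ys[4] = (9+3)%4 = 0 → [8, 3, 1, 3, 0, 0, 5, 0]
k=5: ys[5] = (0+0)%4 = 0 → [8, 3, 1, 3, 0, 0, 5, 0]
k=6: ys[6] = (5+0)%4 = 1 → [8, 3, 1, 3, 0, 0, 1, 0]
k=7: ys[7] = (0+1)%4 = 1 → [8, 3, 1, 3, 0, 0, 1, 1]
sum = 17

17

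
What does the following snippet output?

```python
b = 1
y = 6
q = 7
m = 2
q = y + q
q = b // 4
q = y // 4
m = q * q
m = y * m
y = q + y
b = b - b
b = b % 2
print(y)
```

7

q = 6+7 = 13
q = 1//4 = 0
q = 6//4 = 1
m = 1*1 = 1
m = 6*1 = 6
y = 1+6 = 7
b = 1-1 = 0
b = 0%2 = 0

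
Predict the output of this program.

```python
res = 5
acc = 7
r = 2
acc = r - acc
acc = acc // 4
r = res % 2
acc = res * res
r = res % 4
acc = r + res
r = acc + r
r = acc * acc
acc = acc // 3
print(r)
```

36

acc = 2-7 = -5
acc = (-5)//4 = -2
r = 5%2 = 1
acc = 5*5 = 25
r = 5%4 = 1
acc = 1+5 = 6
r = 6+1 = 7
r = 6*6 = 36
acc = 6//3 = 2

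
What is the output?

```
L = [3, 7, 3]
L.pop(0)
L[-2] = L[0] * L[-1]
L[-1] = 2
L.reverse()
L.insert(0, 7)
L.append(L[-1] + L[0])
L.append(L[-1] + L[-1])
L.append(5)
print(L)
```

pop(0) removes 3 → [7, 3]
L[-2] = L[0]*L[-1] = 7*3 = 21 → [21, 3]
L[-1] = 2 → [21, 2]
reverse → [2, 21]
insert 7 at 0 → [7, 2, 21]
append L[-1]+L[0] = 21+7 = 28 → [7, 2, 21, 28]
append L[-1]+L[-1] = 28+28 = 56 → [7, 2, 21, 28, 56]
append 5 → [7, 2, 21, 28, 56, 5]

[7, 2, 21, 28, 56, 5]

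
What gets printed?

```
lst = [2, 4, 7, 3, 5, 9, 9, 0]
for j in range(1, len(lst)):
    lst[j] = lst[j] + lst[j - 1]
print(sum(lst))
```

166

j=1: lst[1] = 4+2 = 6 → [2, 6, 7, 3, 5, 9, 9, 0]
j=2: lst[2] = 7+6 = 13 → [2, 6, 13, 3, 5, 9, 9, 0]
j=3: lst[3] = 3+13 = 16 → [2, 6, 13, 16, 5, 9, 9, 0]
j=4: lst[4] = 5+16 = 21 → [2, 6, 13, 16, 21, 9, 9, 0]
j=5: lst[5] = 9+21 = 30 → [2, 6, 13, 16, 21, 30, 9, 0]
j=6: lst[6] = 9+30 = 39 → [2, 6, 13, 16, 21, 30, 39, 0]
j=7: lst[7] = 0+39 = 39 → [2, 6, 13, 16, 21, 30, 39, 39]
sum = 166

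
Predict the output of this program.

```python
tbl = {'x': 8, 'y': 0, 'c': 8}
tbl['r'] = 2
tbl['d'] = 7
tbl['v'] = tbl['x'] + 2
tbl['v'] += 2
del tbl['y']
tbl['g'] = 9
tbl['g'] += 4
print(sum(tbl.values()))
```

tbl['r'] = 2 → {'x': 8, 'y': 0, 'c': 8, 'r': 2}
tbl['d'] = 7 → {'x': 8, 'y': 0, 'c': 8, 'r': 2, 'd': 7}
tbl['v'] = tbl['x']+2 = 10 → {'x': 8, 'y': 0, 'c': 8, 'r': 2, 'd': 7, 'v': 10}
tbl['v'] = 10+2 = 12 → {'x': 8, 'y': 0, 'c': 8, 'r': 2, 'd': 7, 'v': 12}
del 'y' → {'x': 8, 'c': 8, 'r': 2, 'd': 7, 'v': 12}
tbl['g'] = 9 → {'x': 8, 'c': 8, 'r': 2, 'd': 7, 'v': 12, 'g': 9}
tbl['g'] = 9+4 = 13 → {'x': 8, 'c': 8, 'r': 2, 'd': 7, 'v': 12, 'g': 13}
sum of values = 50

50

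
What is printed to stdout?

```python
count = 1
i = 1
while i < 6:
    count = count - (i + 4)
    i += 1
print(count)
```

i=1: count = 1-5 = -4
i=2: count = (-4)-6 = -10
i=3: count = (-10)-7 = -17
i=4: count = (-17)-8 = -25
i=5: count = (-25)-9 = -34

-34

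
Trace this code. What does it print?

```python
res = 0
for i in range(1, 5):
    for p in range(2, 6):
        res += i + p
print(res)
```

i=1,p=2: res = 0+3 = 3
i=1,p=3: res = 3+4 = 7
i=1,p=4: res = 7+5 = 12
i=1,p=5: res = 12+6 = 18
i=2,p=2: res = 18+4 = 22
i=2,p=3: res = 22+5 = 27
i=2,p=4: res = 27+6 = 33
i=2,p=5: res = 33+7 = 40
i=3,p=2: res = 40+5 = 45
i=3,p=3: res = 45+6 = 51
i=3,p=4: res = 51+7 = 58
i=3,p=5: res = 58+8 = 66
i=4,p=2: res = 66+6 = 72
i=4,p=3: res = 72+7 = 79
i=4,p=4: res = 79+8 = 87
i=4,p=5: res = 87+9 = 96

96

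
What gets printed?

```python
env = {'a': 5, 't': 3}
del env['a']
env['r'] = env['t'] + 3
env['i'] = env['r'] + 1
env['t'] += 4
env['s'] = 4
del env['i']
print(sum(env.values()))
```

17

del 'a' → {'t': 3}
env['r'] = env['t']+3 = 6 → {'t': 3, 'r': 6}
env['i'] = env['r']+1 = 7 → {'t': 3, 'r': 6, 'i': 7}
env['t'] = 3+4 = 7 → {'t': 7, 'r': 6, 'i': 7}
env['s'] = 4 → {'t': 7, 'r': 6, 'i': 7, 's': 4}
del 'i' → {'t': 7, 'r': 6, 's': 4}
sum of values = 17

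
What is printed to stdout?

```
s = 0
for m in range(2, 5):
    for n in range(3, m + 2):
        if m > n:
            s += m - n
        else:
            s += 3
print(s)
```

m=2,n=3: not 2>3, s = 0+3 = 3
m=3,n=3: not 3>3, s = 3+3 = 6
m=3,n=4: not 3>4, s = 6+3 = 9
m=4,n=3: 4>3, s = 9+1 = 10
m=4,n=4: not 4>4, s = 10+3 = 13
m=4,n=5: not 4>5, s = 13+3 = 16

16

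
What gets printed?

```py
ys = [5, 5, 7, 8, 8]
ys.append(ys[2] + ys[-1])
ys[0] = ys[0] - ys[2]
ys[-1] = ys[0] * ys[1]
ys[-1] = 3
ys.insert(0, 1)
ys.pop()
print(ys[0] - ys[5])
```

-7

append ys[2]+ys[-1] = 7+8 = 15 → [5, 5, 7, 8, 8, 15]
ys[0] = ys[0]-ys[2] = 5-7 = -2 → [-2, 5, 7, 8, 8, 15]
ys[-1] = ys[0]*ys[1] = (-2)*5 = -10 → [-2, 5, 7, 8, 8, -10]
ys[-1] = 3 → [-2, 5, 7, 8, 8, 3]
insert 1 at 0 → [1, -2, 5, 7, 8, 8, 3]
pop() removes 3 → [1, -2, 5, 7, 8, 8]
ys[0]-ys[5] = 1-8 = -7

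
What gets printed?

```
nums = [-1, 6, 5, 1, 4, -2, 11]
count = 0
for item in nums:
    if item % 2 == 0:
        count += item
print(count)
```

item=-1: not even
item=6: even, count = 0+6 = 6
item=5: not even
item=1: not even
item=4: even, count = 6+4 = 10
item=-2: even, count = 10+(-2) = 8
item=11: not even

8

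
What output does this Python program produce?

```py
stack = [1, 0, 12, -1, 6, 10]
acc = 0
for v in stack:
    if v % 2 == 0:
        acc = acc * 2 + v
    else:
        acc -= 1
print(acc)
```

50

v=1: not even, acc = 0-1 = -1
v=0: even, acc = (-1)*2+0 = -2
v=12: even, acc = (-2)*2+12 = 8
v=-1: not even, acc = 8-1 = 7
v=6: even, acc = 7*2+6 = 20
v=10: even, acc = 20*2+10 = 50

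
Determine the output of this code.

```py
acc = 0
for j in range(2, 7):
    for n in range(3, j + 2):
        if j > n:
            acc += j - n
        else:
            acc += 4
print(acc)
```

j=2,n=3: not 2>3, acc = 0+4 = 4
j=3,n=3: not 3>3, acc = 4+4 = 8
j=3,n=4: not 3>4, acc = 8+4 = 12
j=4,n=3: 4>3, acc = 12+1 = 13
j=4,n=4: not 4>4, acc = 13+4 = 17
j=4,n=5: not 4>5, acc = 17+4 = 21
j=5,n=3: 5>3, acc = 21+2 = 23
j=5,n=4: 5>4, acc = 23+1 = 24
j=5,n=5: not 5>5, acc = 24+4 = 28
j=5,n=6: not 5>6, acc = 28+4 = 32
j=6,n=3: 6>3, acc = 32+3 = 35
j=6,n=4: 6>4, acc = 35+2 = 37
j=6,n=5: 6>5, acc = 37+1 = 38
j=6,n=6: not 6>6, acc = 38+4 = 42
j=6,n=7: not 6>7, acc = 42+4 = 46

46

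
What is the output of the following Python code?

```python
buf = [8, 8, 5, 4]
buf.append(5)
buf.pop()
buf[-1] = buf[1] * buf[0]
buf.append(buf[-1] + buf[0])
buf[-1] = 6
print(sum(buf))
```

91

append 5 → [8, 8, 5, 4, 5]
pop() removes 5 → [8, 8, 5, 4]
buf[-1] = buf[1]*buf[0] = 8*8 = 64 → [8, 8, 5, 64]
append buf[-1]+buf[0] = 64+8 = 72 → [8, 8, 5, 64, 72]
buf[-1] = 6 → [8, 8, 5, 64, 6]
sum = 91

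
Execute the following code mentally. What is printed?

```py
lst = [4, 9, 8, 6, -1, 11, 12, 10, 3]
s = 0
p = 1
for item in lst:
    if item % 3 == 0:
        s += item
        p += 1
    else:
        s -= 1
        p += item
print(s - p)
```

item=4: not %3==0, s = 0-1 = -1; p=5
item=9: %3==0, s = (-1)+9 = 8; p=6
item=8: not %3==0, s = 8-1 = 7; p=14
item=6: %3==0, s = 7+6 = 13; p=15
item=-1: not %3==0, s = 13-1 = 12; p=14
item=11: not %3==0, s = 12-1 = 11; p=25
item=12: %3==0, s = 11+12 = 23; p=26
item=10: not %3==0, s = 23-1 = 22; p=36
item=3: %3==0, s = 22+3 = 25; p=37
s-p = 25-37 = -12

-12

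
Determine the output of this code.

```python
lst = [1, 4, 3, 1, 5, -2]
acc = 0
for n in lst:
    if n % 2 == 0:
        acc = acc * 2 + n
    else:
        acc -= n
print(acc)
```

n=1: not even, acc = 0-1 = -1
n=4: even, acc = (-1)*2+4 = 2
n=3: not even, acc = 2-3 = -1
n=1: not even, acc = (-1)-1 = -2
n=5: not even, acc = (-2)-5 = -7
n=-2: even, acc = (-7)*2+(-2) = -16

-16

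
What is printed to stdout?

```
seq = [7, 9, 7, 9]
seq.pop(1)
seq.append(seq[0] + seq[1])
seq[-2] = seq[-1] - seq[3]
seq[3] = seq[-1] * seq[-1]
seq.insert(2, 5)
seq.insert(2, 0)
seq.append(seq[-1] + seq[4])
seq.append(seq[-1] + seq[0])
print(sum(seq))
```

614

pop(1) removes 9 → [7, 7, 9]
append seq[0]+seq[1] = 7+7 = 14 → [7, 7, 9, 14]
seq[-2] = seq[-1]-seq[3] = 14-14 = 0 → [7, 7, 0, 14]
seq[3] = seq[-1]*seq[-1] = 14*14 = 196 → [7, 7, 0, 196]
insert 5 at 2 → [7, 7, 5, 0, 196]
insert 0 at 2 → [7, 7, 0, 5, 0, 196]
append seq[-1]+seq[4] = 196+0 = 196 → [7, 7, 0, 5, 0, 196, 196]
append seq[-1]+seq[0] = 196+7 = 203 → [7, 7, 0, 5, 0, 196, 196, 203]
sum = 614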